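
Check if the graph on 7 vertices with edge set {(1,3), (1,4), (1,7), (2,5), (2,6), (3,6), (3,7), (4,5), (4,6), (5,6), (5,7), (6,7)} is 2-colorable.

Step 1: Attempt 2-coloring using BFS:
  Start at vertex 1, assign color 0
  Color vertex 3 with color 1 (neighbor of 1)
  Color vertex 4 with color 1 (neighbor of 1)
  Color vertex 7 with color 1 (neighbor of 1)
  Color vertex 6 with color 0 (neighbor of 3)

Step 2: Conflict found! Vertices 3 and 7 are adjacent but have the same color.
This means the graph contains an odd cycle.

The graph is NOT bipartite.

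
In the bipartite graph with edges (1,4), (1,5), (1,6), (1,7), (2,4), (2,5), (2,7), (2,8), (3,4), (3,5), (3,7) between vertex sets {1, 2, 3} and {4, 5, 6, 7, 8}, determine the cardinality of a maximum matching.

Step 1: List the neighbors of each left vertex:
  1: 4, 5, 6, 7
  2: 4, 5, 7, 8
  3: 4, 5, 7

Step 2: Greedily match left vertices, then look for augmenting paths:
  Match 1 -- 4
  Match 2 -- 5
  Match 3 -- 7
  No augmenting path remains.

Step 3: Verify this is maximum:
  Matching size 3 = min(|L|, |R|) = min(3, 5), which is an upper bound, so this matching is maximum.

Maximum matching: {(1,4), (2,5), (3,7)}
Size: 3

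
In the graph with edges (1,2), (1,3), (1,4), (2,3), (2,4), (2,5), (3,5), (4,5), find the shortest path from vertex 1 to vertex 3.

Step 1: Build adjacency list:
  1: 2, 3, 4
  2: 1, 3, 4, 5
  3: 1, 2, 5
  4: 1, 2, 5
  5: 2, 3, 4

Step 2: BFS from vertex 1 to find shortest path to 3:
  vertex 2 reached at distance 1
  vertex 3 reached at distance 1

Step 3: Shortest path: 1 -> 3
Path length: 1 edge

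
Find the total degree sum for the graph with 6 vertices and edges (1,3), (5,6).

Step 1: Count edges incident to each vertex:
  deg(1) = 1 (neighbors: 3)
  deg(2) = 0 (neighbors: none)
  deg(3) = 1 (neighbors: 1)
  deg(4) = 0 (neighbors: none)
  deg(5) = 1 (neighbors: 6)
  deg(6) = 1 (neighbors: 5)

Step 2: Sum all degrees:
  1 + 0 + 1 + 0 + 1 + 1 = 4

Verification: sum of degrees = 2 * |E| = 2 * 2 = 4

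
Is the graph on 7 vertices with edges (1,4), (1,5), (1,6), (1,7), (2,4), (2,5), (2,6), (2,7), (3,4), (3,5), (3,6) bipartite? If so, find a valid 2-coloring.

Step 1: Attempt 2-coloring using BFS:
  Start at vertex 1, assign color 0
  Color vertex 4 with color 1 (neighbor of 1)
  Color vertex 5 with color 1 (neighbor of 1)
  Color vertex 6 with color 1 (neighbor of 1)
  Color vertex 7 with color 1 (neighbor of 1)
  Color vertex 2 with color 0 (neighbor of 4)
  Color vertex 3 with color 0 (neighbor of 4)

Step 2: 2-coloring succeeded. No conflicts found.
  Set A (color 0): {1, 2, 3}
  Set B (color 1): {4, 5, 6, 7}

The graph is bipartite with partition {1, 2, 3}, {4, 5, 6, 7}.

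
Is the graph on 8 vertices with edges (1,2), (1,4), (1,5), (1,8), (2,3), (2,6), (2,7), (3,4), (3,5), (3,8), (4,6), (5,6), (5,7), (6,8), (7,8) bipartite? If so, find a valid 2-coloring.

Step 1: Attempt 2-coloring using BFS:
  Start at vertex 1, assign color 0
  Color vertex 2 with color 1 (neighbor of 1)
  Color vertex 4 with color 1 (neighbor of 1)
  Color vertex 5 with color 1 (neighbor of 1)
  Color vertex 8 with color 1 (neighbor of 1)
  Color vertex 3 with color 0 (neighbor of 2)
  Color vertex 6 with color 0 (neighbor of 2)
  Color vertex 7 with color 0 (neighbor of 2)

Step 2: 2-coloring succeeded. No conflicts found.
  Set A (color 0): {1, 3, 6, 7}
  Set B (color 1): {2, 4, 5, 8}

The graph is bipartite with partition {1, 3, 6, 7}, {2, 4, 5, 8}.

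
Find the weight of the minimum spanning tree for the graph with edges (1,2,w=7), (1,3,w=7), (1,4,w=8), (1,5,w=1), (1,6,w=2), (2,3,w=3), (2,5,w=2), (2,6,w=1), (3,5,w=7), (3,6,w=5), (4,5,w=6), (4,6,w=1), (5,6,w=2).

Apply Kruskal's algorithm (sort edges by weight, add if no cycle):

Sorted edges by weight:
  (1,5) w=1
  (2,6) w=1
  (4,6) w=1
  (1,6) w=2
  (2,5) w=2
  (5,6) w=2
  (2,3) w=3
  (3,6) w=5
  (4,5) w=6
  (1,3) w=7
  (1,2) w=7
  (3,5) w=7
  (1,4) w=8

Add edge (1,5) w=1 -- no cycle. Running total: 1
Add edge (2,6) w=1 -- no cycle. Running total: 2
Add edge (4,6) w=1 -- no cycle. Running total: 3
Add edge (1,6) w=2 -- no cycle. Running total: 5
Skip edge (2,5) w=2 -- would create cycle
Skip edge (5,6) w=2 -- would create cycle
Add edge (2,3) w=3 -- no cycle. Running total: 8

MST edges: (1,5,w=1), (2,6,w=1), (4,6,w=1), (1,6,w=2), (2,3,w=3)
Total MST weight: 1 + 1 + 1 + 2 + 3 = 8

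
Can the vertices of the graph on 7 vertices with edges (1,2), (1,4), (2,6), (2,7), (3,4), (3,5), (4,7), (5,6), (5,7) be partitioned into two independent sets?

Step 1: Attempt 2-coloring using BFS:
  Start at vertex 1, assign color 0
  Color vertex 2 with color 1 (neighbor of 1)
  Color vertex 4 with color 1 (neighbor of 1)
  Color vertex 6 with color 0 (neighbor of 2)
  Color vertex 7 with color 0 (neighbor of 2)
  Color vertex 3 with color 0 (neighbor of 4)
  Color vertex 5 with color 1 (neighbor of 6)

Step 2: 2-coloring succeeded. No conflicts found.
  Set A (color 0): {1, 3, 6, 7}
  Set B (color 1): {2, 4, 5}

The graph is bipartite with partition {1, 3, 6, 7}, {2, 4, 5}.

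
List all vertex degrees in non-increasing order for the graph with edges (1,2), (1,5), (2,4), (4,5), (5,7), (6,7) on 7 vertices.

Step 1: Count edges incident to each vertex:
  deg(1) = 2 (neighbors: 2, 5)
  deg(2) = 2 (neighbors: 1, 4)
  deg(3) = 0 (neighbors: none)
  deg(4) = 2 (neighbors: 2, 5)
  deg(5) = 3 (neighbors: 1, 4, 7)
  deg(6) = 1 (neighbors: 7)
  deg(7) = 2 (neighbors: 5, 6)

Step 2: Sort degrees in non-increasing order:
  Degrees: [2, 2, 0, 2, 3, 1, 2] -> sorted: [3, 2, 2, 2, 2, 1, 0]

Degree sequence: [3, 2, 2, 2, 2, 1, 0]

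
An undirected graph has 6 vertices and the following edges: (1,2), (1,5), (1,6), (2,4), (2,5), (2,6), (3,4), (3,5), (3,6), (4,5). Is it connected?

Step 1: Build adjacency list from edges:
  1: 2, 5, 6
  2: 1, 4, 5, 6
  3: 4, 5, 6
  4: 2, 3, 5
  5: 1, 2, 3, 4
  6: 1, 2, 3

Step 2: Run BFS/DFS from vertex 1:
  Visited: {1, 2, 5, 6, 4, 3}
  Reached 6 of 6 vertices

Step 3: All 6 vertices reached from vertex 1, so the graph is connected.
Answer: Yes, the graph is connected.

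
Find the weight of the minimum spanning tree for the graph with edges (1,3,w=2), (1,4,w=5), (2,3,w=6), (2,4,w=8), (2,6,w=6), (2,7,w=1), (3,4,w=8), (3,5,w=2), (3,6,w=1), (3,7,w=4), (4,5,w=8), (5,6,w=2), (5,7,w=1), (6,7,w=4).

Apply Kruskal's algorithm (sort edges by weight, add if no cycle):

Sorted edges by weight:
  (2,7) w=1
  (3,6) w=1
  (5,7) w=1
  (1,3) w=2
  (3,5) w=2
  (5,6) w=2
  (3,7) w=4
  (6,7) w=4
  (1,4) w=5
  (2,3) w=6
  (2,6) w=6
  (2,4) w=8
  (3,4) w=8
  (4,5) w=8

Add edge (2,7) w=1 -- no cycle. Running total: 1
Add edge (3,6) w=1 -- no cycle. Running total: 2
Add edge (5,7) w=1 -- no cycle. Running total: 3
Add edge (1,3) w=2 -- no cycle. Running total: 5
Add edge (3,5) w=2 -- no cycle. Running total: 7
Skip edge (5,6) w=2 -- would create cycle
Skip edge (3,7) w=4 -- would create cycle
Skip edge (6,7) w=4 -- would create cycle
Add edge (1,4) w=5 -- no cycle. Running total: 12

MST edges: (2,7,w=1), (3,6,w=1), (5,7,w=1), (1,3,w=2), (3,5,w=2), (1,4,w=5)
Total MST weight: 1 + 1 + 1 + 2 + 2 + 5 = 12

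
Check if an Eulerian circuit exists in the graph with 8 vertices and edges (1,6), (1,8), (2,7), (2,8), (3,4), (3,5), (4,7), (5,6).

Step 1: Find the degree of each vertex:
  deg(1) = 2
  deg(2) = 2
  deg(3) = 2
  deg(4) = 2
  deg(5) = 2
  deg(6) = 2
  deg(7) = 2
  deg(8) = 2

Step 2: Count vertices with odd degree:
  All vertices have even degree (0 odd-degree vertices)

Step 3: Apply Euler's theorem:
  - Eulerian circuit exists iff graph is connected and all vertices have even degree
  - Eulerian path exists iff graph is connected and has 0 or 2 odd-degree vertices

Graph is connected with 0 odd-degree vertices.
Both Eulerian circuit and Eulerian path exist.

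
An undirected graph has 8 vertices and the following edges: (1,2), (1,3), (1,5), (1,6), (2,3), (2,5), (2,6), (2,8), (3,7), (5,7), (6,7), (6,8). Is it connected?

Step 1: Build adjacency list from edges:
  1: 2, 3, 5, 6
  2: 1, 3, 5, 6, 8
  3: 1, 2, 7
  4: (none)
  5: 1, 2, 7
  6: 1, 2, 7, 8
  7: 3, 5, 6
  8: 2, 6

Step 2: Run BFS/DFS from vertex 1:
  Visited: {1, 2, 3, 5, 6, 8, 7}
  Reached 7 of 8 vertices

Step 3: Only 7 of 8 vertices reached. Graph is disconnected.
Connected components: {1, 2, 3, 5, 6, 7, 8}, {4}
Answer: No, the graph is not connected (2 components).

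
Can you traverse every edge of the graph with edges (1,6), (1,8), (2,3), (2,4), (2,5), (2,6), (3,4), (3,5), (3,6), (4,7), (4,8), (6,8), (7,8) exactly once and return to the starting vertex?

Step 1: Find the degree of each vertex:
  deg(1) = 2
  deg(2) = 4
  deg(3) = 4
  deg(4) = 4
  deg(5) = 2
  deg(6) = 4
  deg(7) = 2
  deg(8) = 4

Step 2: Count vertices with odd degree:
  All vertices have even degree (0 odd-degree vertices)

Step 3: Apply Euler's theorem:
  - Eulerian circuit exists iff graph is connected and all vertices have even degree
  - Eulerian path exists iff graph is connected and has 0 or 2 odd-degree vertices

Graph is connected with 0 odd-degree vertices.
Both Eulerian circuit and Eulerian path exist.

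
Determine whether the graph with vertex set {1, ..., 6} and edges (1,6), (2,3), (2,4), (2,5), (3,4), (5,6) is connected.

Step 1: Build adjacency list from edges:
  1: 6
  2: 3, 4, 5
  3: 2, 4
  4: 2, 3
  5: 2, 6
  6: 1, 5

Step 2: Run BFS/DFS from vertex 1:
  Visited: {1, 6, 5, 2, 3, 4}
  Reached 6 of 6 vertices

Step 3: All 6 vertices reached from vertex 1, so the graph is connected.
Answer: Yes, the graph is connected.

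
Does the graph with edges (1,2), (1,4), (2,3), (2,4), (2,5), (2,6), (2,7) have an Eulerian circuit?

Step 1: Find the degree of each vertex:
  deg(1) = 2
  deg(2) = 6
  deg(3) = 1
  deg(4) = 2
  deg(5) = 1
  deg(6) = 1
  deg(7) = 1

Step 2: Count vertices with odd degree:
  Odd-degree vertices: 3, 5, 6, 7 (4 total)

Step 3: Apply Euler's theorem:
  - Eulerian circuit exists iff graph is connected and all vertices have even degree
  - Eulerian path exists iff graph is connected and has 0 or 2 odd-degree vertices

Graph has 4 odd-degree vertices (need 0 or 2).
Neither Eulerian path nor Eulerian circuit exists.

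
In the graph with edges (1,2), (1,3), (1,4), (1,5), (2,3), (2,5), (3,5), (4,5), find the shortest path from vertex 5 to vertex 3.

Step 1: Build adjacency list:
  1: 2, 3, 4, 5
  2: 1, 3, 5
  3: 1, 2, 5
  4: 1, 5
  5: 1, 2, 3, 4

Step 2: BFS from vertex 5 to find shortest path to 3:
  vertex 1 reached at distance 1
  vertex 2 reached at distance 1
  vertex 3 reached at distance 1

Step 3: Shortest path: 5 -> 3
Path length: 1 edge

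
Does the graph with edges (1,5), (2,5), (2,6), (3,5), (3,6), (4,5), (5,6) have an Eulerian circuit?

Step 1: Find the degree of each vertex:
  deg(1) = 1
  deg(2) = 2
  deg(3) = 2
  deg(4) = 1
  deg(5) = 5
  deg(6) = 3

Step 2: Count vertices with odd degree:
  Odd-degree vertices: 1, 4, 5, 6 (4 total)

Step 3: Apply Euler's theorem:
  - Eulerian circuit exists iff graph is connected and all vertices have even degree
  - Eulerian path exists iff graph is connected and has 0 or 2 odd-degree vertices

Graph has 4 odd-degree vertices (need 0 or 2).
Neither Eulerian path nor Eulerian circuit exists.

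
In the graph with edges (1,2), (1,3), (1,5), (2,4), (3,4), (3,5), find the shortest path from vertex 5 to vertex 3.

Step 1: Build adjacency list:
  1: 2, 3, 5
  2: 1, 4
  3: 1, 4, 5
  4: 2, 3
  5: 1, 3

Step 2: BFS from vertex 5 to find shortest path to 3:
  vertex 1 reached at distance 1
  vertex 3 reached at distance 1

Step 3: Shortest path: 5 -> 3
Path length: 1 edge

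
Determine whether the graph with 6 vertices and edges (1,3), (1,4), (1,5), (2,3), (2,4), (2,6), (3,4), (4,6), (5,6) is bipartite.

Step 1: Attempt 2-coloring using BFS:
  Start at vertex 1, assign color 0
  Color vertex 3 with color 1 (neighbor of 1)
  Color vertex 4 with color 1 (neighbor of 1)
  Color vertex 5 with color 1 (neighbor of 1)
  Color vertex 2 with color 0 (neighbor of 3)

Step 2: Conflict found! Vertices 3 and 4 are adjacent but have the same color.
This means the graph contains an odd cycle.

The graph is NOT bipartite.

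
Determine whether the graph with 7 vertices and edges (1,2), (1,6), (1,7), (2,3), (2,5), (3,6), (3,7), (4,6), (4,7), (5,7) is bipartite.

Step 1: Attempt 2-coloring using BFS:
  Start at vertex 1, assign color 0
  Color vertex 2 with color 1 (neighbor of 1)
  Color vertex 6 with color 1 (neighbor of 1)
  Color vertex 7 with color 1 (neighbor of 1)
  Color vertex 3 with color 0 (neighbor of 2)
  Color vertex 5 with color 0 (neighbor of 2)
  Color vertex 4 with color 0 (neighbor of 6)

Step 2: 2-coloring succeeded. No conflicts found.
  Set A (color 0): {1, 3, 4, 5}
  Set B (color 1): {2, 6, 7}

The graph is bipartite with partition {1, 3, 4, 5}, {2, 6, 7}.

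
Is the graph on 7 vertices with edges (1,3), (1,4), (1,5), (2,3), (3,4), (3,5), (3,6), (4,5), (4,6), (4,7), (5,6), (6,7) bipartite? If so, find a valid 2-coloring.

Step 1: Attempt 2-coloring using BFS:
  Start at vertex 1, assign color 0
  Color vertex 3 with color 1 (neighbor of 1)
  Color vertex 4 with color 1 (neighbor of 1)
  Color vertex 5 with color 1 (neighbor of 1)
  Color vertex 2 with color 0 (neighbor of 3)

Step 2: Conflict found! Vertices 3 and 4 are adjacent but have the same color.
This means the graph contains an odd cycle.

The graph is NOT bipartite.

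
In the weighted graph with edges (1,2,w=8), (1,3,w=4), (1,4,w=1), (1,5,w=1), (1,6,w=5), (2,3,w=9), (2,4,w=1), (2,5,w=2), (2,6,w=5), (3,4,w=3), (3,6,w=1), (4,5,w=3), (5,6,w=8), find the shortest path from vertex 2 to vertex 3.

Step 1: Build adjacency list with weights:
  1: 2(w=8), 3(w=4), 4(w=1), 5(w=1), 6(w=5)
  2: 1(w=8), 3(w=9), 4(w=1), 5(w=2), 6(w=5)
  3: 1(w=4), 2(w=9), 4(w=3), 6(w=1)
  4: 1(w=1), 2(w=1), 3(w=3), 5(w=3)
  5: 1(w=1), 2(w=2), 4(w=3), 6(w=8)
  6: 1(w=5), 2(w=5), 3(w=1), 5(w=8)

Step 2: Apply Dijkstra's algorithm from vertex 2:
  Visit vertex 2 (distance=0)
    Update dist[1] = 8
    Update dist[3] = 9
    Update dist[4] = 1
    Update dist[5] = 2
    Update dist[6] = 5
  Visit vertex 4 (distance=1)
    Update dist[1] = 2
    Update dist[3] = 4
  Visit vertex 1 (distance=2)
  Visit vertex 5 (distance=2)
  Visit vertex 3 (distance=4)

Step 3: Shortest path: 2 -> 4 -> 3
Total weight: 1 + 3 = 4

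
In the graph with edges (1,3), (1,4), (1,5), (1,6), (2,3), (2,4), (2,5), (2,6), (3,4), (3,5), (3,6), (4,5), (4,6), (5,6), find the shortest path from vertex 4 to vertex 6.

Step 1: Build adjacency list:
  1: 3, 4, 5, 6
  2: 3, 4, 5, 6
  3: 1, 2, 4, 5, 6
  4: 1, 2, 3, 5, 6
  5: 1, 2, 3, 4, 6
  6: 1, 2, 3, 4, 5

Step 2: BFS from vertex 4 to find shortest path to 6:
  vertex 1 reached at distance 1
  vertex 2 reached at distance 1
  vertex 3 reached at distance 1
  vertex 5 reached at distance 1
  vertex 6 reached at distance 1

Step 3: Shortest path: 4 -> 6
Path length: 1 edge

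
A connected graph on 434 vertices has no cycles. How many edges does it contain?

A tree on n vertices always has exactly n - 1 edges.
For n = 434: edges = 434 - 1 = 433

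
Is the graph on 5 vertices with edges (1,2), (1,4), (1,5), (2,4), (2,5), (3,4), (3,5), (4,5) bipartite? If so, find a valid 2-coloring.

Step 1: Attempt 2-coloring using BFS:
  Start at vertex 1, assign color 0
  Color vertex 2 with color 1 (neighbor of 1)
  Color vertex 4 with color 1 (neighbor of 1)
  Color vertex 5 with color 1 (neighbor of 1)

Step 2: Conflict found! Vertices 2 and 4 are adjacent but have the same color.
This means the graph contains an odd cycle.

The graph is NOT bipartite.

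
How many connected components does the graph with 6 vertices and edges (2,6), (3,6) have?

Step 1: Build adjacency list from edges:
  1: (none)
  2: 6
  3: 6
  4: (none)
  5: (none)
  6: 2, 3

Step 2: Run BFS/DFS from vertex 1:
  Visited: {1}
  Reached 1 of 6 vertices

Step 3: Only 1 of 6 vertices reached. Graph is disconnected.
Connected components: {1}, {2, 3, 6}, {4}, {5}
Number of connected components: 4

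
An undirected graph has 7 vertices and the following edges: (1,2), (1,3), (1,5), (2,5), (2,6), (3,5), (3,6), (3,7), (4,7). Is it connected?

Step 1: Build adjacency list from edges:
  1: 2, 3, 5
  2: 1, 5, 6
  3: 1, 5, 6, 7
  4: 7
  5: 1, 2, 3
  6: 2, 3
  7: 3, 4

Step 2: Run BFS/DFS from vertex 1:
  Visited: {1, 2, 3, 5, 6, 7, 4}
  Reached 7 of 7 vertices

Step 3: All 7 vertices reached from vertex 1, so the graph is connected.
Answer: Yes, the graph is connected.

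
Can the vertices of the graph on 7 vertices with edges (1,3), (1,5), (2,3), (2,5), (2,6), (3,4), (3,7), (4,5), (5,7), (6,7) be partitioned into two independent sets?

Step 1: Attempt 2-coloring using BFS:
  Start at vertex 1, assign color 0
  Color vertex 3 with color 1 (neighbor of 1)
  Color vertex 5 with color 1 (neighbor of 1)
  Color vertex 2 with color 0 (neighbor of 3)
  Color vertex 4 with color 0 (neighbor of 3)
  Color vertex 7 with color 0 (neighbor of 3)
  Color vertex 6 with color 1 (neighbor of 2)

Step 2: 2-coloring succeeded. No conflicts found.
  Set A (color 0): {1, 2, 4, 7}
  Set B (color 1): {3, 5, 6}

The graph is bipartite with partition {1, 2, 4, 7}, {3, 5, 6}.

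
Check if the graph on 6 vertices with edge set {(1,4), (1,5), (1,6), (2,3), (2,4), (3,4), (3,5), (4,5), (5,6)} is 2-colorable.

Step 1: Attempt 2-coloring using BFS:
  Start at vertex 1, assign color 0
  Color vertex 4 with color 1 (neighbor of 1)
  Color vertex 5 with color 1 (neighbor of 1)
  Color vertex 6 with color 1 (neighbor of 1)
  Color vertex 2 with color 0 (neighbor of 4)
  Color vertex 3 with color 0 (neighbor of 4)

Step 2: Conflict found! Vertices 4 and 5 are adjacent but have the same color.
This means the graph contains an odd cycle.

The graph is NOT bipartite.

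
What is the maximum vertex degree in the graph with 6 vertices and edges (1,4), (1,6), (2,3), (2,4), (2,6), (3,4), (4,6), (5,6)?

Step 1: Count edges incident to each vertex:
  deg(1) = 2 (neighbors: 4, 6)
  deg(2) = 3 (neighbors: 3, 4, 6)
  deg(3) = 2 (neighbors: 2, 4)
  deg(4) = 4 (neighbors: 1, 2, 3, 6)
  deg(5) = 1 (neighbors: 6)
  deg(6) = 4 (neighbors: 1, 2, 4, 5)

Step 2: Find maximum:
  max(2, 3, 2, 4, 1, 4) = 4 (vertex 4)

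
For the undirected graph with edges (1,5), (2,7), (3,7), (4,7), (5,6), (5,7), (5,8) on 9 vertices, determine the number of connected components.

Step 1: Build adjacency list from edges:
  1: 5
  2: 7
  3: 7
  4: 7
  5: 1, 6, 7, 8
  6: 5
  7: 2, 3, 4, 5
  8: 5
  9: (none)

Step 2: Run BFS/DFS from vertex 1:
  Visited: {1, 5, 6, 7, 8, 2, 3, 4}
  Reached 8 of 9 vertices

Step 3: Only 8 of 9 vertices reached. Graph is disconnected.
Connected components: {1, 2, 3, 4, 5, 6, 7, 8}, {9}
Number of connected components: 2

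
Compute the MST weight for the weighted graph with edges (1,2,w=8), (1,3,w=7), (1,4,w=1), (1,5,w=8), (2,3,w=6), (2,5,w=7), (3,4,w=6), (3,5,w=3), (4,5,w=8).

Apply Kruskal's algorithm (sort edges by weight, add if no cycle):

Sorted edges by weight:
  (1,4) w=1
  (3,5) w=3
  (2,3) w=6
  (3,4) w=6
  (1,3) w=7
  (2,5) w=7
  (1,5) w=8
  (1,2) w=8
  (4,5) w=8

Add edge (1,4) w=1 -- no cycle. Running total: 1
Add edge (3,5) w=3 -- no cycle. Running total: 4
Add edge (2,3) w=6 -- no cycle. Running total: 10
Add edge (3,4) w=6 -- no cycle. Running total: 16

MST edges: (1,4,w=1), (3,5,w=3), (2,3,w=6), (3,4,w=6)
Total MST weight: 1 + 3 + 6 + 6 = 16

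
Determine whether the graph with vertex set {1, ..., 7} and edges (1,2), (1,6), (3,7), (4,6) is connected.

Step 1: Build adjacency list from edges:
  1: 2, 6
  2: 1
  3: 7
  4: 6
  5: (none)
  6: 1, 4
  7: 3

Step 2: Run BFS/DFS from vertex 1:
  Visited: {1, 2, 6, 4}
  Reached 4 of 7 vertices

Step 3: Only 4 of 7 vertices reached. Graph is disconnected.
Connected components: {1, 2, 4, 6}, {3, 7}, {5}
Answer: No, the graph is not connected (3 components).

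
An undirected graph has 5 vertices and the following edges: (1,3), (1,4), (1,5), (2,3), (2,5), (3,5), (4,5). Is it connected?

Step 1: Build adjacency list from edges:
  1: 3, 4, 5
  2: 3, 5
  3: 1, 2, 5
  4: 1, 5
  5: 1, 2, 3, 4

Step 2: Run BFS/DFS from vertex 1:
  Visited: {1, 3, 4, 5, 2}
  Reached 5 of 5 vertices

Step 3: All 5 vertices reached from vertex 1, so the graph is connected.
Answer: Yes, the graph is connected.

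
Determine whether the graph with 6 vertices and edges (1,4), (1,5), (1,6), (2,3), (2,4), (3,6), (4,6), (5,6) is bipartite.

Step 1: Attempt 2-coloring using BFS:
  Start at vertex 1, assign color 0
  Color vertex 4 with color 1 (neighbor of 1)
  Color vertex 5 with color 1 (neighbor of 1)
  Color vertex 6 with color 1 (neighbor of 1)
  Color vertex 2 with color 0 (neighbor of 4)

Step 2: Conflict found! Vertices 4 and 6 are adjacent but have the same color.
This means the graph contains an odd cycle.

The graph is NOT bipartite.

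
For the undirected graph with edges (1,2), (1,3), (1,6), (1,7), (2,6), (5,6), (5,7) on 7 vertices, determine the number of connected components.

Step 1: Build adjacency list from edges:
  1: 2, 3, 6, 7
  2: 1, 6
  3: 1
  4: (none)
  5: 6, 7
  6: 1, 2, 5
  7: 1, 5

Step 2: Run BFS/DFS from vertex 1:
  Visited: {1, 2, 3, 6, 7, 5}
  Reached 6 of 7 vertices

Step 3: Only 6 of 7 vertices reached. Graph is disconnected.
Connected components: {1, 2, 3, 5, 6, 7}, {4}
Number of connected components: 2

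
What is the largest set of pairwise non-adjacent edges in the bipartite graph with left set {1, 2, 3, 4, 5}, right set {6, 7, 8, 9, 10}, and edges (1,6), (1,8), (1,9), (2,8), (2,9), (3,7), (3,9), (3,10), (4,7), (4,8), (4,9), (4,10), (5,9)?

Step 1: List the neighbors of each left vertex:
  1: 6, 8, 9
  2: 8, 9
  3: 7, 9, 10
  4: 7, 8, 9, 10
  5: 9

Step 2: Greedily match left vertices, then look for augmenting paths:
  Match 1 -- 6
  Match 2 -- 8
  Match 3 -- 7
  Match 4 -- 10
  Match 5 -- 9
  No augmenting path remains.

Step 3: Verify this is maximum:
  Matching size 5 = min(|L|, |R|) = min(5, 5), which is an upper bound, so this matching is maximum.

Maximum matching: {(1,6), (2,8), (3,7), (4,10), (5,9)}
Size: 5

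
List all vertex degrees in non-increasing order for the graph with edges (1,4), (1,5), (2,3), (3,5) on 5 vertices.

Step 1: Count edges incident to each vertex:
  deg(1) = 2 (neighbors: 4, 5)
  deg(2) = 1 (neighbors: 3)
  deg(3) = 2 (neighbors: 2, 5)
  deg(4) = 1 (neighbors: 1)
  deg(5) = 2 (neighbors: 1, 3)

Step 2: Sort degrees in non-increasing order:
  Degrees: [2, 1, 2, 1, 2] -> sorted: [2, 2, 2, 1, 1]

Degree sequence: [2, 2, 2, 1, 1]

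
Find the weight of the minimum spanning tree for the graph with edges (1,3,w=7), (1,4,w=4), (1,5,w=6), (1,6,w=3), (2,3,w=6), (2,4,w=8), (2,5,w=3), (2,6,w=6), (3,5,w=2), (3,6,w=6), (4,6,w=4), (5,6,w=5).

Apply Kruskal's algorithm (sort edges by weight, add if no cycle):

Sorted edges by weight:
  (3,5) w=2
  (1,6) w=3
  (2,5) w=3
  (1,4) w=4
  (4,6) w=4
  (5,6) w=5
  (1,5) w=6
  (2,3) w=6
  (2,6) w=6
  (3,6) w=6
  (1,3) w=7
  (2,4) w=8

Add edge (3,5) w=2 -- no cycle. Running total: 2
Add edge (1,6) w=3 -- no cycle. Running total: 5
Add edge (2,5) w=3 -- no cycle. Running total: 8
Add edge (1,4) w=4 -- no cycle. Running total: 12
Skip edge (4,6) w=4 -- would create cycle
Add edge (5,6) w=5 -- no cycle. Running total: 17

MST edges: (3,5,w=2), (1,6,w=3), (2,5,w=3), (1,4,w=4), (5,6,w=5)
Total MST weight: 2 + 3 + 3 + 4 + 5 = 17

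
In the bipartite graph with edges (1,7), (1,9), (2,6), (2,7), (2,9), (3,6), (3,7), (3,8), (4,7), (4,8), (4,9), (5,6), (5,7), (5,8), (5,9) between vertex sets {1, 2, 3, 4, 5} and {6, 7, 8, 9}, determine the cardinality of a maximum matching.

Step 1: List the neighbors of each left vertex:
  1: 7, 9
  2: 6, 7, 9
  3: 6, 7, 8
  4: 7, 8, 9
  5: 6, 7, 8, 9

Step 2: Greedily match left vertices, then look for augmenting paths:
  Match 1 -- 7
  Match 2 -- 6
  Match 3 -- 8
  Match 4 -- 9
  No augmenting path remains.

Step 3: Verify this is maximum:
  Matching size 4 = min(|L|, |R|) = min(5, 4), which is an upper bound, so this matching is maximum.

Maximum matching: {(1,7), (2,6), (3,8), (4,9)}
Size: 4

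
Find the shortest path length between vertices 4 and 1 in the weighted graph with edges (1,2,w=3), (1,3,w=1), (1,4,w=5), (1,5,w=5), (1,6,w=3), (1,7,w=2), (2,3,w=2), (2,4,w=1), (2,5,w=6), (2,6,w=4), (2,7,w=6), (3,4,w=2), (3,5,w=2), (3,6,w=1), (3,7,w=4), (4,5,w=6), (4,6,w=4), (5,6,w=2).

Step 1: Build adjacency list with weights:
  1: 2(w=3), 3(w=1), 4(w=5), 5(w=5), 6(w=3), 7(w=2)
  2: 1(w=3), 3(w=2), 4(w=1), 5(w=6), 6(w=4), 7(w=6)
  3: 1(w=1), 2(w=2), 4(w=2), 5(w=2), 6(w=1), 7(w=4)
  4: 1(w=5), 2(w=1), 3(w=2), 5(w=6), 6(w=4)
  5: 1(w=5), 2(w=6), 3(w=2), 4(w=6), 6(w=2)
  6: 1(w=3), 2(w=4), 3(w=1), 4(w=4), 5(w=2)
  7: 1(w=2), 2(w=6), 3(w=4)

Step 2: Apply Dijkstra's algorithm from vertex 4:
  Visit vertex 4 (distance=0)
    Update dist[1] = 5
    Update dist[2] = 1
    Update dist[3] = 2
    Update dist[5] = 6
    Update dist[6] = 4
  Visit vertex 2 (distance=1)
    Update dist[1] = 4
    Update dist[7] = 7
  Visit vertex 3 (distance=2)
    Update dist[1] = 3
    Update dist[5] = 4
    Update dist[6] = 3
    Update dist[7] = 6
  Visit vertex 1 (distance=3)
    Update dist[7] = 5

Step 3: Shortest path: 4 -> 3 -> 1
Total weight: 2 + 1 = 3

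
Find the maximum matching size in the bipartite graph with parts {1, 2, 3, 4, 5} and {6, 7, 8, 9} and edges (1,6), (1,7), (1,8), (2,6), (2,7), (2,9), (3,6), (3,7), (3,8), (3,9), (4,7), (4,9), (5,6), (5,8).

Step 1: List the neighbors of each left vertex:
  1: 6, 7, 8
  2: 6, 7, 9
  3: 6, 7, 8, 9
  4: 7, 9
  5: 6, 8

Step 2: Greedily match left vertices, then look for augmenting paths:
  Match 1 -- 6
  Match 2 -- 7
  Match 3 -- 8
  Match 4 -- 9
  No augmenting path remains.

Step 3: Verify this is maximum:
  Matching size 4 = min(|L|, |R|) = min(5, 4), which is an upper bound, so this matching is maximum.

Maximum matching: {(1,6), (2,7), (3,8), (4,9)}
Size: 4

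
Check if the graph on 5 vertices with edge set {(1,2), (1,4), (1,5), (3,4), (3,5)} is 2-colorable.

Step 1: Attempt 2-coloring using BFS:
  Start at vertex 1, assign color 0
  Color vertex 2 with color 1 (neighbor of 1)
  Color vertex 4 with color 1 (neighbor of 1)
  Color vertex 5 with color 1 (neighbor of 1)
  Color vertex 3 with color 0 (neighbor of 4)

Step 2: 2-coloring succeeded. No conflicts found.
  Set A (color 0): {1, 3}
  Set B (color 1): {2, 4, 5}

The graph is bipartite with partition {1, 3}, {2, 4, 5}.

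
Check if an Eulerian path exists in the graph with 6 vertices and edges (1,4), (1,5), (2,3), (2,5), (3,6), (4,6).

Step 1: Find the degree of each vertex:
  deg(1) = 2
  deg(2) = 2
  deg(3) = 2
  deg(4) = 2
  deg(5) = 2
  deg(6) = 2

Step 2: Count vertices with odd degree:
  All vertices have even degree (0 odd-degree vertices)

Step 3: Apply Euler's theorem:
  - Eulerian circuit exists iff graph is connected and all vertices have even degree
  - Eulerian path exists iff graph is connected and has 0 or 2 odd-degree vertices

Graph is connected with 0 odd-degree vertices.
Both Eulerian circuit and Eulerian path exist.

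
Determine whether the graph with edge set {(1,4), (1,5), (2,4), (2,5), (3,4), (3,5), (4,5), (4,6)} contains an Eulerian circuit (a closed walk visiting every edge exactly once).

Step 1: Find the degree of each vertex:
  deg(1) = 2
  deg(2) = 2
  deg(3) = 2
  deg(4) = 5
  deg(5) = 4
  deg(6) = 1

Step 2: Count vertices with odd degree:
  Odd-degree vertices: 4, 6 (2 total)

Step 3: Apply Euler's theorem:
  - Eulerian circuit exists iff graph is connected and all vertices have even degree
  - Eulerian path exists iff graph is connected and has 0 or 2 odd-degree vertices

Graph is connected with exactly 2 odd-degree vertices (4, 6).
Eulerian path exists (starting and ending at the odd-degree vertices), but no Eulerian circuit.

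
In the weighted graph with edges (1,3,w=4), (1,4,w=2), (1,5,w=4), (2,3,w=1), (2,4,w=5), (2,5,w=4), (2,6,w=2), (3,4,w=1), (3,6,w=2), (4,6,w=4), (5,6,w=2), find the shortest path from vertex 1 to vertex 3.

Step 1: Build adjacency list with weights:
  1: 3(w=4), 4(w=2), 5(w=4)
  2: 3(w=1), 4(w=5), 5(w=4), 6(w=2)
  3: 1(w=4), 2(w=1), 4(w=1), 6(w=2)
  4: 1(w=2), 2(w=5), 3(w=1), 6(w=4)
  5: 1(w=4), 2(w=4), 6(w=2)
  6: 2(w=2), 3(w=2), 4(w=4), 5(w=2)

Step 2: Apply Dijkstra's algorithm from vertex 1:
  Visit vertex 1 (distance=0)
    Update dist[3] = 4
    Update dist[4] = 2
    Update dist[5] = 4
  Visit vertex 4 (distance=2)
    Update dist[2] = 7
    Update dist[3] = 3
    Update dist[6] = 6
  Visit vertex 3 (distance=3)
    Update dist[2] = 4
    Update dist[6] = 5

Step 3: Shortest path: 1 -> 4 -> 3
Total weight: 2 + 1 = 3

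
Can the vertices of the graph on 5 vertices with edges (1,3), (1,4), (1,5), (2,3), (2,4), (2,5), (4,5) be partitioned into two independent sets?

Step 1: Attempt 2-coloring using BFS:
  Start at vertex 1, assign color 0
  Color vertex 3 with color 1 (neighbor of 1)
  Color vertex 4 with color 1 (neighbor of 1)
  Color vertex 5 with color 1 (neighbor of 1)
  Color vertex 2 with color 0 (neighbor of 3)

Step 2: Conflict found! Vertices 4 and 5 are adjacent but have the same color.
This means the graph contains an odd cycle.

The graph is NOT bipartite.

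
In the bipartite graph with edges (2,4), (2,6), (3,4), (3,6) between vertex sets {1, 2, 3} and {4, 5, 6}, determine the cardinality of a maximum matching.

Step 1: List the neighbors of each left vertex:
  1: (none)
  2: 4, 6
  3: 4, 6

Step 2: Greedily match left vertices, then look for augmenting paths:
  Match 2 -- 4
  Match 3 -- 6
  No augmenting path remains.

Step 3: Verify this is maximum:
  Matching has size 2. The vertex set {2, 3} covers every edge and has size 2; any matching has at most one edge per cover vertex, so 2 is maximum (König's theorem).

Maximum matching: {(2,4), (3,6)}
Size: 2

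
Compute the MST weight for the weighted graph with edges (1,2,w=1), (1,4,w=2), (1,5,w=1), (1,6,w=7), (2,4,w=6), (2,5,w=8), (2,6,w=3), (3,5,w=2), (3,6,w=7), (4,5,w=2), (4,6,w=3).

Apply Kruskal's algorithm (sort edges by weight, add if no cycle):

Sorted edges by weight:
  (1,5) w=1
  (1,2) w=1
  (1,4) w=2
  (3,5) w=2
  (4,5) w=2
  (2,6) w=3
  (4,6) w=3
  (2,4) w=6
  (1,6) w=7
  (3,6) w=7
  (2,5) w=8

Add edge (1,5) w=1 -- no cycle. Running total: 1
Add edge (1,2) w=1 -- no cycle. Running total: 2
Add edge (1,4) w=2 -- no cycle. Running total: 4
Add edge (3,5) w=2 -- no cycle. Running total: 6
Skip edge (4,5) w=2 -- would create cycle
Add edge (2,6) w=3 -- no cycle. Running total: 9

MST edges: (1,5,w=1), (1,2,w=1), (1,4,w=2), (3,5,w=2), (2,6,w=3)
Total MST weight: 1 + 1 + 2 + 2 + 3 = 9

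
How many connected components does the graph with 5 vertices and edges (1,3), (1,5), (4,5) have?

Step 1: Build adjacency list from edges:
  1: 3, 5
  2: (none)
  3: 1
  4: 5
  5: 1, 4

Step 2: Run BFS/DFS from vertex 1:
  Visited: {1, 3, 5, 4}
  Reached 4 of 5 vertices

Step 3: Only 4 of 5 vertices reached. Graph is disconnected.
Connected components: {1, 3, 4, 5}, {2}
Number of connected components: 2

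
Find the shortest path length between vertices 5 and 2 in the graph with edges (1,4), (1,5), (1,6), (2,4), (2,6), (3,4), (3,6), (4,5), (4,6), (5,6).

Step 1: Build adjacency list:
  1: 4, 5, 6
  2: 4, 6
  3: 4, 6
  4: 1, 2, 3, 5, 6
  5: 1, 4, 6
  6: 1, 2, 3, 4, 5

Step 2: BFS from vertex 5 to find shortest path to 2:
  vertex 1 reached at distance 1
  vertex 4 reached at distance 1
  vertex 6 reached at distance 1
  vertex 2 reached at distance 2

Step 3: Shortest path: 5 -> 6 -> 2
Path length: 2 edges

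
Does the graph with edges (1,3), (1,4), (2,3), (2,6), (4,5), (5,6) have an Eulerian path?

Step 1: Find the degree of each vertex:
  deg(1) = 2
  deg(2) = 2
  deg(3) = 2
  deg(4) = 2
  deg(5) = 2
  deg(6) = 2

Step 2: Count vertices with odd degree:
  All vertices have even degree (0 odd-degree vertices)

Step 3: Apply Euler's theorem:
  - Eulerian circuit exists iff graph is connected and all vertices have even degree
  - Eulerian path exists iff graph is connected and has 0 or 2 odd-degree vertices

Graph is connected with 0 odd-degree vertices.
Both Eulerian circuit and Eulerian path exist.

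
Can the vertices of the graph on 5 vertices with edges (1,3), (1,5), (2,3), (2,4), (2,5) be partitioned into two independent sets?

Step 1: Attempt 2-coloring using BFS:
  Start at vertex 1, assign color 0
  Color vertex 3 with color 1 (neighbor of 1)
  Color vertex 5 with color 1 (neighbor of 1)
  Color vertex 2 with color 0 (neighbor of 3)
  Color vertex 4 with color 1 (neighbor of 2)

Step 2: 2-coloring succeeded. No conflicts found.
  Set A (color 0): {1, 2}
  Set B (color 1): {3, 4, 5}

The graph is bipartite with partition {1, 2}, {3, 4, 5}.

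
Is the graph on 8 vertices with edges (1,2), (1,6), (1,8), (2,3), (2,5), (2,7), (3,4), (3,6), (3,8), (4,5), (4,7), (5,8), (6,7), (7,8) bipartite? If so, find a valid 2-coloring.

Step 1: Attempt 2-coloring using BFS:
  Start at vertex 1, assign color 0
  Color vertex 2 with color 1 (neighbor of 1)
  Color vertex 6 with color 1 (neighbor of 1)
  Color vertex 8 with color 1 (neighbor of 1)
  Color vertex 3 with color 0 (neighbor of 2)
  Color vertex 5 with color 0 (neighbor of 2)
  Color vertex 7 with color 0 (neighbor of 2)
  Color vertex 4 with color 1 (neighbor of 3)

Step 2: 2-coloring succeeded. No conflicts found.
  Set A (color 0): {1, 3, 5, 7}
  Set B (color 1): {2, 4, 6, 8}

The graph is bipartite with partition {1, 3, 5, 7}, {2, 4, 6, 8}.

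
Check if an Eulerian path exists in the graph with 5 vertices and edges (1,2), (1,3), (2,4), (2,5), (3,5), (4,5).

Step 1: Find the degree of each vertex:
  deg(1) = 2
  deg(2) = 3
  deg(3) = 2
  deg(4) = 2
  deg(5) = 3

Step 2: Count vertices with odd degree:
  Odd-degree vertices: 2, 5 (2 total)

Step 3: Apply Euler's theorem:
  - Eulerian circuit exists iff graph is connected and all vertices have even degree
  - Eulerian path exists iff graph is connected and has 0 or 2 odd-degree vertices

Graph is connected with exactly 2 odd-degree vertices (2, 5).
Eulerian path exists (starting and ending at the odd-degree vertices), but no Eulerian circuit.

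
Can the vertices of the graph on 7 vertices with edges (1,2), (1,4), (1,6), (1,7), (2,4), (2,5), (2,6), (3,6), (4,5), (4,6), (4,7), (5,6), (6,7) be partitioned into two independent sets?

Step 1: Attempt 2-coloring using BFS:
  Start at vertex 1, assign color 0
  Color vertex 2 with color 1 (neighbor of 1)
  Color vertex 4 with color 1 (neighbor of 1)
  Color vertex 6 with color 1 (neighbor of 1)
  Color vertex 7 with color 1 (neighbor of 1)

Step 2: Conflict found! Vertices 2 and 4 are adjacent but have the same color.
This means the graph contains an odd cycle.

The graph is NOT bipartite.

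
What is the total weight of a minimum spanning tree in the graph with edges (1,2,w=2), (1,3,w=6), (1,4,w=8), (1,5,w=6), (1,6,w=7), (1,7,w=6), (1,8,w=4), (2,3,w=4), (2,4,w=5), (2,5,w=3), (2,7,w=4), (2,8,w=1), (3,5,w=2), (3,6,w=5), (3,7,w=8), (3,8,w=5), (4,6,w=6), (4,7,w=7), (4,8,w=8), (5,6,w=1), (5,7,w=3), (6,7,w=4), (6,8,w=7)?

Apply Kruskal's algorithm (sort edges by weight, add if no cycle):

Sorted edges by weight:
  (2,8) w=1
  (5,6) w=1
  (1,2) w=2
  (3,5) w=2
  (2,5) w=3
  (5,7) w=3
  (1,8) w=4
  (2,7) w=4
  (2,3) w=4
  (6,7) w=4
  (2,4) w=5
  (3,6) w=5
  (3,8) w=5
  (1,5) w=6
  (1,3) w=6
  (1,7) w=6
  (4,6) w=6
  (1,6) w=7
  (4,7) w=7
  (6,8) w=7
  (1,4) w=8
  (3,7) w=8
  (4,8) w=8

Add edge (2,8) w=1 -- no cycle. Running total: 1
Add edge (5,6) w=1 -- no cycle. Running total: 2
Add edge (1,2) w=2 -- no cycle. Running total: 4
Add edge (3,5) w=2 -- no cycle. Running total: 6
Add edge (2,5) w=3 -- no cycle. Running total: 9
Add edge (5,7) w=3 -- no cycle. Running total: 12
Skip edge (1,8) w=4 -- would create cycle
Skip edge (2,7) w=4 -- would create cycle
Skip edge (2,3) w=4 -- would create cycle
Skip edge (6,7) w=4 -- would create cycle
Add edge (2,4) w=5 -- no cycle. Running total: 17

MST edges: (2,8,w=1), (5,6,w=1), (1,2,w=2), (3,5,w=2), (2,5,w=3), (5,7,w=3), (2,4,w=5)
Total MST weight: 1 + 1 + 2 + 2 + 3 + 3 + 5 = 17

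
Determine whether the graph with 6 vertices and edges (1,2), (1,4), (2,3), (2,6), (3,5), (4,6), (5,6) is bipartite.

Step 1: Attempt 2-coloring using BFS:
  Start at vertex 1, assign color 0
  Color vertex 2 with color 1 (neighbor of 1)
  Color vertex 4 with color 1 (neighbor of 1)
  Color vertex 3 with color 0 (neighbor of 2)
  Color vertex 6 with color 0 (neighbor of 2)
  Color vertex 5 with color 1 (neighbor of 3)

Step 2: 2-coloring succeeded. No conflicts found.
  Set A (color 0): {1, 3, 6}
  Set B (color 1): {2, 4, 5}

The graph is bipartite with partition {1, 3, 6}, {2, 4, 5}.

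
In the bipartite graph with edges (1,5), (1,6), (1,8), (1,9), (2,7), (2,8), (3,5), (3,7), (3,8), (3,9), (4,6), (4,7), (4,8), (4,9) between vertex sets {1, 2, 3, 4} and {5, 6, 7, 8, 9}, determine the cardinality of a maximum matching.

Step 1: List the neighbors of each left vertex:
  1: 5, 6, 8, 9
  2: 7, 8
  3: 5, 7, 8, 9
  4: 6, 7, 8, 9

Step 2: Greedily match left vertices, then look for augmenting paths:
  Match 1 -- 5
  Match 2 -- 7
  Match 3 -- 8
  Match 4 -- 6
  No augmenting path remains.

Step 3: Verify this is maximum:
  Matching size 4 = min(|L|, |R|) = min(4, 5), which is an upper bound, so this matching is maximum.

Maximum matching: {(1,5), (2,7), (3,8), (4,6)}
Size: 4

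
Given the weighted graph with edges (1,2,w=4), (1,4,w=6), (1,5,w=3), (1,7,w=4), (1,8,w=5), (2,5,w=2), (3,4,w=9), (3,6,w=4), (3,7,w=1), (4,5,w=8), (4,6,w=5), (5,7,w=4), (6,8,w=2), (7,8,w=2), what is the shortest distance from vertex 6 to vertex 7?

Step 1: Build adjacency list with weights:
  1: 2(w=4), 4(w=6), 5(w=3), 7(w=4), 8(w=5)
  2: 1(w=4), 5(w=2)
  3: 4(w=9), 6(w=4), 7(w=1)
  4: 1(w=6), 3(w=9), 5(w=8), 6(w=5)
  5: 1(w=3), 2(w=2), 4(w=8), 7(w=4)
  6: 3(w=4), 4(w=5), 8(w=2)
  7: 1(w=4), 3(w=1), 5(w=4), 8(w=2)
  8: 1(w=5), 6(w=2), 7(w=2)

Step 2: Apply Dijkstra's algorithm from vertex 6:
  Visit vertex 6 (distance=0)
    Update dist[3] = 4
    Update dist[4] = 5
    Update dist[8] = 2
  Visit vertex 8 (distance=2)
    Update dist[1] = 7
    Update dist[7] = 4
  Visit vertex 3 (distance=4)
  Visit vertex 7 (distance=4)
    Update dist[5] = 8

Step 3: Shortest path: 6 -> 8 -> 7
Total weight: 2 + 2 = 4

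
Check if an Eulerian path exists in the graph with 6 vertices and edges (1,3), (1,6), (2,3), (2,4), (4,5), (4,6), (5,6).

Step 1: Find the degree of each vertex:
  deg(1) = 2
  deg(2) = 2
  deg(3) = 2
  deg(4) = 3
  deg(5) = 2
  deg(6) = 3

Step 2: Count vertices with odd degree:
  Odd-degree vertices: 4, 6 (2 total)

Step 3: Apply Euler's theorem:
  - Eulerian circuit exists iff graph is connected and all vertices have even degree
  - Eulerian path exists iff graph is connected and has 0 or 2 odd-degree vertices

Graph is connected with exactly 2 odd-degree vertices (4, 6).
Eulerian path exists (starting and ending at the odd-degree vertices), but no Eulerian circuit.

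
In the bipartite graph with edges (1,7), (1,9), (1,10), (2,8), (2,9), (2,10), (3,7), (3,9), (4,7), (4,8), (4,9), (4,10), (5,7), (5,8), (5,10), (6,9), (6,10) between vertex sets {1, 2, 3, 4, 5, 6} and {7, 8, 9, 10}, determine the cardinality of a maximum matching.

Step 1: List the neighbors of each left vertex:
  1: 7, 9, 10
  2: 8, 9, 10
  3: 7, 9
  4: 7, 8, 9, 10
  5: 7, 8, 10
  6: 9, 10

Step 2: Greedily match left vertices, then look for augmenting paths:
  Match 1 -- 7
  Match 2 -- 8
  Match 3 -- 9
  Match 4 -- 10
  No augmenting path remains.

Step 3: Verify this is maximum:
  Matching size 4 = min(|L|, |R|) = min(6, 4), which is an upper bound, so this matching is maximum.

Maximum matching: {(1,7), (2,8), (3,9), (4,10)}
Size: 4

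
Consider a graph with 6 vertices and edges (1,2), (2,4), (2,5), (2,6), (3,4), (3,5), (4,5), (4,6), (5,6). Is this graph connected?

Step 1: Build adjacency list from edges:
  1: 2
  2: 1, 4, 5, 6
  3: 4, 5
  4: 2, 3, 5, 6
  5: 2, 3, 4, 6
  6: 2, 4, 5

Step 2: Run BFS/DFS from vertex 1:
  Visited: {1, 2, 4, 5, 6, 3}
  Reached 6 of 6 vertices

Step 3: All 6 vertices reached from vertex 1, so the graph is connected.
Answer: Yes, the graph is connected.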